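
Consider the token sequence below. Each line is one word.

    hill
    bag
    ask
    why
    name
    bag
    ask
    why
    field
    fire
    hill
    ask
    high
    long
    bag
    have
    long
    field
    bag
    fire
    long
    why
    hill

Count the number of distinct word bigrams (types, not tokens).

20

23 tokens → 22 bigram windows in total.
Repeated bigrams (each contributes count−1 duplicates):
  ask why: 2
  bag ask: 2
2 duplicate windows → 22 − 2 = 20 distinct.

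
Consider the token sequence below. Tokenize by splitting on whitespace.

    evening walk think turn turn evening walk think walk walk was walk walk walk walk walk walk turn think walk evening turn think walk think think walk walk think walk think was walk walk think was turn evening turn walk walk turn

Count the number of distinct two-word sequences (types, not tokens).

42 tokens → 41 bigram windows in total.
Repeated bigrams (each contributes count−1 duplicates):
  walk walk: 9
  walk think: 6
  think walk: 5
  evening turn: 2
  evening walk: 2
  think was: 2
  turn evening: 2
  turn think: 2
  … (2 more repeated)
24 duplicate windows → 41 − 24 = 17 distinct.

17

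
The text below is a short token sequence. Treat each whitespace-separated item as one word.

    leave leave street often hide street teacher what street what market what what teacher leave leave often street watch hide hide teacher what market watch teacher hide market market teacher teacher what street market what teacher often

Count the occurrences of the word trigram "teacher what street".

2

Scanning the 35 overlapping trigram windows for "teacher what street":
  position 7–9: teacher what street
  position 31–33: teacher what street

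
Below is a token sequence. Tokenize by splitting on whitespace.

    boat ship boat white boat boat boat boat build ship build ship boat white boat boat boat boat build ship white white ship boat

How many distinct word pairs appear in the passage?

24 tokens → 23 bigram windows in total.
Repeated bigrams (each contributes count−1 duplicates):
  boat boat: 6
  build ship: 3
  ship boat: 3
  boat build: 2
  boat white: 2
  white boat: 2
12 duplicate windows → 23 − 12 = 11 distinct.

11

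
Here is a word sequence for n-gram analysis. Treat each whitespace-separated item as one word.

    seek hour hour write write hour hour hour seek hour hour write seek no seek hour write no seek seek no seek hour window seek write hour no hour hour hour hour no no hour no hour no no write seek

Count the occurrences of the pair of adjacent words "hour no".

4

Scanning the 40 overlapping bigram windows for "hour no":
  position 27–28: hour no
  position 32–33: hour no
  position 35–36: hour no
  position 37–38: hour no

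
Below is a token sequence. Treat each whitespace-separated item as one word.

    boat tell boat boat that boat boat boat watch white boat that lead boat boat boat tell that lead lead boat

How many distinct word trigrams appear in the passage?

18

21 tokens → 19 trigram windows in total.
Repeated trigrams (each contributes count−1 duplicates):
  boat boat boat: 2
1 duplicate windows → 19 − 1 = 18 distinct.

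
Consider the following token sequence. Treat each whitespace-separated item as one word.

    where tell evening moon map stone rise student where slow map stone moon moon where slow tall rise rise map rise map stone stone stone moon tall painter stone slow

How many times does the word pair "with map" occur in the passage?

0

Scanning the 29 overlapping bigram windows for "with map":
  (none found)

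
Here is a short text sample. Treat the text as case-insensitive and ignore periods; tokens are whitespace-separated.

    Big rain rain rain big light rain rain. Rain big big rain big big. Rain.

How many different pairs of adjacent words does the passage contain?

6

15 tokens → 14 bigram windows in total.
Repeated bigrams (each contributes count−1 duplicates):
  rain rain: 4
  big rain: 3
  rain big: 3
  big big: 2
8 duplicate windows → 14 − 8 = 6 distinct.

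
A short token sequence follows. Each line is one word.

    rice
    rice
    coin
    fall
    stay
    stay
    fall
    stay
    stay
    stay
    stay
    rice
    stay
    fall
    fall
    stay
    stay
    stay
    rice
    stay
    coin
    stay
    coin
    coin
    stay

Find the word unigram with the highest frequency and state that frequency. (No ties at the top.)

Unigram frequencies (highest first):
  stay: 13
  rice: 4
  coin: 4
  fall: 4

"stay", 13 times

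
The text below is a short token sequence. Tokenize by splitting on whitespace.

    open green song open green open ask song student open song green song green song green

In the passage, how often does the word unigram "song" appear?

5

Scanning the 16 tokens for "song":
  position 3: song
  position 8: song
  position 11: song
  position 13: song
  position 15: song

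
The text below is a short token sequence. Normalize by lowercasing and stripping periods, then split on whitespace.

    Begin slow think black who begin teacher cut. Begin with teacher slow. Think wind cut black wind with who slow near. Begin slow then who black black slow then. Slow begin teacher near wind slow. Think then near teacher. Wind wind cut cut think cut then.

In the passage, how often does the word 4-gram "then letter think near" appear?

Scanning the 43 overlapping 4-gram windows for "then letter think near":
  (none found)

0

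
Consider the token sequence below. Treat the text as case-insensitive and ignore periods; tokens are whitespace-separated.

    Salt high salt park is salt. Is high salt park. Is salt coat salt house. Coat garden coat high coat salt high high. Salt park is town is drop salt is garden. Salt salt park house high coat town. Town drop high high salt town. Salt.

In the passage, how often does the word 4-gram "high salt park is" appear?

Scanning the 43 overlapping 4-gram windows for "high salt park is":
  position 2–5: high salt park is
  position 8–11: high salt park is
  position 23–26: high salt park is

3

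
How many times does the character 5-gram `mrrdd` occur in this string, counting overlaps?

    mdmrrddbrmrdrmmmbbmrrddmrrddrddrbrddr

Sliding a length-5 window over the 37 characters (33 positions):
  position 3–7: mrrdd
  position 19–23: mrrdd
  position 24–28: mrrdd

3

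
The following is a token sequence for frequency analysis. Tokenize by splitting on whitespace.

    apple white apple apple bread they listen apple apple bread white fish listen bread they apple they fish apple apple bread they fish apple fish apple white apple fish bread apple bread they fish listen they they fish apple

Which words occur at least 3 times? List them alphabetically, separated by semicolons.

apple; bread; fish; listen; they; white

Unigram counts meeting the condition (at least 3 times):
  apple: 13
  bread: 6
  fish: 7
  listen: 3
  they: 7
  white: 3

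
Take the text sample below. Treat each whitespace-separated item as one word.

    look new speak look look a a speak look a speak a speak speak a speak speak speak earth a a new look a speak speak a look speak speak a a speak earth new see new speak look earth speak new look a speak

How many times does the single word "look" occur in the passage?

8

Scanning the 45 tokens for "look":
  position 1: look
  position 4: look
  position 5: look
  position 9: look
  position 23: look
  position 28: look
  position 39: look
  position 43: look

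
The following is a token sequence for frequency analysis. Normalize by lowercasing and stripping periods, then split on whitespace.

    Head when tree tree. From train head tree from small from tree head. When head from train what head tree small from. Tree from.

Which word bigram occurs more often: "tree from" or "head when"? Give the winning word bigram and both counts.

"tree from" (3 vs 2)

"tree from": 3 occurrences
"head when": 2 occurrences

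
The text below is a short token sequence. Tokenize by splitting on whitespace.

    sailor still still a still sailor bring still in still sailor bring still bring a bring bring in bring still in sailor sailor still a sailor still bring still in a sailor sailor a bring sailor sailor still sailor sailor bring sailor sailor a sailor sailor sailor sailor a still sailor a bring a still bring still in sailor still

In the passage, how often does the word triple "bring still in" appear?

Scanning the 58 overlapping trigram windows for "bring still in":
  position 7–9: bring still in
  position 19–21: bring still in
  position 28–30: bring still in
  position 56–58: bring still in

4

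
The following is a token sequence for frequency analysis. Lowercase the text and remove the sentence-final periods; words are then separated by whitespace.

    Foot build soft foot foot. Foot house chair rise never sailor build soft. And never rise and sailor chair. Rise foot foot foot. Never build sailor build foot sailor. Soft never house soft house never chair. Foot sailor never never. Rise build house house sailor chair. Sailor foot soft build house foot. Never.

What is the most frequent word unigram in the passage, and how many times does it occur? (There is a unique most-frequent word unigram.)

"foot", 11 times

Unigram frequencies (highest first):
  foot: 11
  never: 8
  sailor: 7
  build: 6
  house: 6
  soft: 5
  … (3 more, each ≤ 4)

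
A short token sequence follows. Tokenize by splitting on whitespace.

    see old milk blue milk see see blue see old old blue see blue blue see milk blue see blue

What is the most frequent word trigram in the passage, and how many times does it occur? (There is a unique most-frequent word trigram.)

Trigram frequencies (highest first):
  blue see blue: 2
  see old milk: 1
  old milk blue: 1
  milk blue milk: 1
  blue milk see: 1
  milk see see: 1
  … (11 more, each ≤ 1)

"blue see blue", 2 times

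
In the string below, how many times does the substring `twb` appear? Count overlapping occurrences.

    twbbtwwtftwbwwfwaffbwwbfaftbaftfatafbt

Sliding a length-3 window over the 38 characters (36 positions):
  position 1–3: twb
  position 10–12: twb

2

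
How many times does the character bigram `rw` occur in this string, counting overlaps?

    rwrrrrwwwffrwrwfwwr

Sliding a length-2 window over the 19 characters (18 positions):
  position 1–2: rw
  position 6–7: rw
  position 12–13: rw
  position 14–15: rw

4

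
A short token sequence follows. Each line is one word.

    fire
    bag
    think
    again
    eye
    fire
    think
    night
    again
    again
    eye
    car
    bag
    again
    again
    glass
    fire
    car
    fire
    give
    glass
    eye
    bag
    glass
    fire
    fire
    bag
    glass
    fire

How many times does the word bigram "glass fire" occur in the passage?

3

Scanning the 28 overlapping bigram windows for "glass fire":
  position 16–17: glass fire
  position 24–25: glass fire
  position 28–29: glass fire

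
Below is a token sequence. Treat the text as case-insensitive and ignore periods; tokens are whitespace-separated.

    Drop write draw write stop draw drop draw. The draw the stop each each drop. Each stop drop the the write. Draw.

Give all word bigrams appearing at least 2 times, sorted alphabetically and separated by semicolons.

Bigram counts meeting the condition (at least 2 times):
  draw the: 2
  write draw: 2

draw the; write draw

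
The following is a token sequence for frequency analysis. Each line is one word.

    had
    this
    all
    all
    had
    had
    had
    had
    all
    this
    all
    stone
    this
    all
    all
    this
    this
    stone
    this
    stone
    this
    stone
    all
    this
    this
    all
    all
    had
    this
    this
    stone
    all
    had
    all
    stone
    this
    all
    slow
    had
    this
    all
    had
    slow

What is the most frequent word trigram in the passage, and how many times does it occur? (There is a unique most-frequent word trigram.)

"this all all", 3 times

Trigram frequencies (highest first):
  this all all: 3
  had this all: 2
  all all had: 2
  had had had: 2
  all stone this: 2
  stone this all: 2
  … (23 more, each ≤ 2)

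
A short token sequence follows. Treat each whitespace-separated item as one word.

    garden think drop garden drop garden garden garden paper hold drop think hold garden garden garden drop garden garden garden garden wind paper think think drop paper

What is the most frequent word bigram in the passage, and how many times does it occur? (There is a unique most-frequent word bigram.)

Bigram frequencies (highest first):
  garden garden: 7
  drop garden: 3
  think drop: 2
  garden drop: 2
  garden think: 1
  garden paper: 1
  … (10 more, each ≤ 1)

"garden garden", 7 times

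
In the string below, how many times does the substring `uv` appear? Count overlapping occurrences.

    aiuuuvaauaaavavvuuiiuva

Sliding a length-2 window over the 23 characters (22 positions):
  position 5–6: uv
  position 21–22: uv

2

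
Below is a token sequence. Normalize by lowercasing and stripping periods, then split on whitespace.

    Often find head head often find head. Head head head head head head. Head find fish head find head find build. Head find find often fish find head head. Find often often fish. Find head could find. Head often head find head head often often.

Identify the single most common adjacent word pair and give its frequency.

Bigram frequencies (highest first):
  head head: 10
  find head: 7
  head find: 6
  head often: 3
  often find: 2
  find often: 2
  … (11 more, each ≤ 2)

"head head", 10 times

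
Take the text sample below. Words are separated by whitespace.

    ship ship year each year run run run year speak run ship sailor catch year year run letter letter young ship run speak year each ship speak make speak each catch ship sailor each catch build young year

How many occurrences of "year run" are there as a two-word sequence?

Scanning the 37 overlapping bigram windows for "year run":
  position 5–6: year run
  position 16–17: year run

2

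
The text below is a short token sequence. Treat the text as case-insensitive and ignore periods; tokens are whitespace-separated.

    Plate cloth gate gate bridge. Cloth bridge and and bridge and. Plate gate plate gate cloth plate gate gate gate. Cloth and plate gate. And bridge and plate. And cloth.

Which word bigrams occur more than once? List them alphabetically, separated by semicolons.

and bridge; and plate; bridge and; gate cloth; gate gate; plate gate

Bigram counts meeting the condition (more than once):
  and bridge: 2
  and plate: 3
  bridge and: 3
  gate cloth: 2
  gate gate: 3
  plate gate: 4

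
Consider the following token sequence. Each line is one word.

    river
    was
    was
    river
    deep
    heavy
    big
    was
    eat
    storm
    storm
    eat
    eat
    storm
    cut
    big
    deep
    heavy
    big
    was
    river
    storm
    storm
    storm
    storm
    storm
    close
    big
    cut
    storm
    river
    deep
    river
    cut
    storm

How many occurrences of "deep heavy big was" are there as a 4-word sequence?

Scanning the 32 overlapping 4-gram windows for "deep heavy big was":
  position 5–8: deep heavy big was
  position 17–20: deep heavy big was

2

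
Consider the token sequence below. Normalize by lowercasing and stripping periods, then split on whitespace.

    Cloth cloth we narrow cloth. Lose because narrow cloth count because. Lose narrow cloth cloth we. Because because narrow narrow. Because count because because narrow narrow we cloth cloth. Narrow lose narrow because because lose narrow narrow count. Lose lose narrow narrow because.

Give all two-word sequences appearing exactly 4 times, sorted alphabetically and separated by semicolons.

Bigram counts meeting the condition (exactly 4 times):
  lose narrow: 4
  narrow narrow: 4

lose narrow; narrow narrow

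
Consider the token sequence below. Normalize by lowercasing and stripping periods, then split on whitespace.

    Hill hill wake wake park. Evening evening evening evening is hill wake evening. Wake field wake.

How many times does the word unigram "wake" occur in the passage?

Scanning the 16 tokens for "wake":
  position 3: wake
  position 4: wake
  position 12: wake
  position 14: wake
  position 16: wake

5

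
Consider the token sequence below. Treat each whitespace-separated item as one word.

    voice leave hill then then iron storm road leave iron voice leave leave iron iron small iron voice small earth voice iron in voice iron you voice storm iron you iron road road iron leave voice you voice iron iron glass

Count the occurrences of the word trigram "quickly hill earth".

Scanning the 39 overlapping trigram windows for "quickly hill earth":
  (none found)

0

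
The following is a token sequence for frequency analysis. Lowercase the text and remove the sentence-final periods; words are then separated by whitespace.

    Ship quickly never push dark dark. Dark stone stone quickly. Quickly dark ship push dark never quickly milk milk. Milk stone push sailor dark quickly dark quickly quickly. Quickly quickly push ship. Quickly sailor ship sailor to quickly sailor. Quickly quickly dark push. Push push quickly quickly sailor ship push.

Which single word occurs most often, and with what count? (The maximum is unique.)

Unigram frequencies (highest first):
  quickly: 15
  push: 8
  dark: 8
  ship: 5
  sailor: 5
  stone: 3
  … (3 more, each ≤ 3)

"quickly", 15 times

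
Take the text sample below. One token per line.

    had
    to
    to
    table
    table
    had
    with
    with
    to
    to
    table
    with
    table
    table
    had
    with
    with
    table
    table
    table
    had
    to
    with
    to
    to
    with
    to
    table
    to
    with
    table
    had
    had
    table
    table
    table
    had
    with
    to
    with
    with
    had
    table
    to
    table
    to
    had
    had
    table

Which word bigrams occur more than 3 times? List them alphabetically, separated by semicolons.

Bigram counts meeting the condition (more than 3 times):
  table had: 5
  table table: 6
  to table: 4
  to with: 4
  with to: 4

table had; table table; to table; to with; with to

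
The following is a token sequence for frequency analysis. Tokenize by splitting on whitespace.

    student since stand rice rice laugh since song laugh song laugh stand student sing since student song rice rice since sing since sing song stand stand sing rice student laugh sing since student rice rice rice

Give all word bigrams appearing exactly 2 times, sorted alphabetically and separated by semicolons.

since sing; since student; song laugh

Bigram counts meeting the condition (exactly 2 times):
  since sing: 2
  since student: 2
  song laugh: 2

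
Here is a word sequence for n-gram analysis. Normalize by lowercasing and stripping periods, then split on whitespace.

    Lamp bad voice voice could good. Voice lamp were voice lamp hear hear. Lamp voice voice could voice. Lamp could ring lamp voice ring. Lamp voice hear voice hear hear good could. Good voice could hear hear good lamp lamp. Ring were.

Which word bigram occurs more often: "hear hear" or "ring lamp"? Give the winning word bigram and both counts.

"hear hear" (3 vs 2)

"hear hear": 3 occurrences
"ring lamp": 2 occurrences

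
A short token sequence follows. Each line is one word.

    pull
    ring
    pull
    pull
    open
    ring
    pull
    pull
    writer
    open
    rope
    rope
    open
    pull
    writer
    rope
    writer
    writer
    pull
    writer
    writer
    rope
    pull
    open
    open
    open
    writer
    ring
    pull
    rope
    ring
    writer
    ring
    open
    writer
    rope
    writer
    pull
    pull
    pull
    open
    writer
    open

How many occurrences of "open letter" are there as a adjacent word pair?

Scanning the 42 overlapping bigram windows for "open letter":
  (none found)

0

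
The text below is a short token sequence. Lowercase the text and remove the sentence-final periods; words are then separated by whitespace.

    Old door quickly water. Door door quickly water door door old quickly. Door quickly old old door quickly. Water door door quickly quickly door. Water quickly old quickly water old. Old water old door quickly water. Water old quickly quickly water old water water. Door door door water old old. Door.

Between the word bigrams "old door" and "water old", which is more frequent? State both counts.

"water old" (5 vs 4)

"old door": 4 occurrences
"water old": 5 occurrences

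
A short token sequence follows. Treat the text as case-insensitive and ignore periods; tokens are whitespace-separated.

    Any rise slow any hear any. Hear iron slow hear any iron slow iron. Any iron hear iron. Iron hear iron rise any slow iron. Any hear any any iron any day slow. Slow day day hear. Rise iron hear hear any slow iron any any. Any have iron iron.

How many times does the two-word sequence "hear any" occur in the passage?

Scanning the 49 overlapping bigram windows for "hear any":
  position 5–6: hear any
  position 10–11: hear any
  position 27–28: hear any
  position 41–42: hear any

4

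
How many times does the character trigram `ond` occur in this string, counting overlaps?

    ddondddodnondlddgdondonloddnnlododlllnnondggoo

Sliding a length-3 window over the 46 characters (44 positions):
  position 3–5: ond
  position 11–13: ond
  position 19–21: ond
  position 40–42: ond

4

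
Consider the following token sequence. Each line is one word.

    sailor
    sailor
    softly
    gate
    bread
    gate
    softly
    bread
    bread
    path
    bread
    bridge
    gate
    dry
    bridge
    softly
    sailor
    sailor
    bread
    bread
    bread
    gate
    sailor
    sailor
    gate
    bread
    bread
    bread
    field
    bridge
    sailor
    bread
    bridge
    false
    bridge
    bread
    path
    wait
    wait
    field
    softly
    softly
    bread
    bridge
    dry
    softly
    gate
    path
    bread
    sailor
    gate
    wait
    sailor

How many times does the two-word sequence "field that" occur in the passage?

Scanning the 52 overlapping bigram windows for "field that":
  (none found)

0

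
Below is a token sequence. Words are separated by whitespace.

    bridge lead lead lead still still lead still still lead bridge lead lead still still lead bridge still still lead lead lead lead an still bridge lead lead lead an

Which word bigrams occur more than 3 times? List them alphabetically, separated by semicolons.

Bigram counts meeting the condition (more than 3 times):
  lead lead: 8
  still lead: 4
  still still: 4

lead lead; still lead; still still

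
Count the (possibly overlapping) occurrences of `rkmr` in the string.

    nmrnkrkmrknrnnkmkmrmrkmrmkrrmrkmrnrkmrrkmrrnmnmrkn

Sliding a length-4 window over the 50 characters (47 positions):
  position 6–9: rkmr
  position 21–24: rkmr
  position 30–33: rkmr
  position 35–38: rkmr
  position 39–42: rkmr

5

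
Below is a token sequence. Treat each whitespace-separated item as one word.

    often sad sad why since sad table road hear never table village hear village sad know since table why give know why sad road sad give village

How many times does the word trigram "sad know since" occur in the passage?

Scanning the 25 overlapping trigram windows for "sad know since":
  position 15–17: sad know since

1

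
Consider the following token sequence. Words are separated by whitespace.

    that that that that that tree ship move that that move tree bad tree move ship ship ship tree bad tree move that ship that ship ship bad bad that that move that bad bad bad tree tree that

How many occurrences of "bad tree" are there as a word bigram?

3

Scanning the 38 overlapping bigram windows for "bad tree":
  position 13–14: bad tree
  position 20–21: bad tree
  position 36–37: bad tree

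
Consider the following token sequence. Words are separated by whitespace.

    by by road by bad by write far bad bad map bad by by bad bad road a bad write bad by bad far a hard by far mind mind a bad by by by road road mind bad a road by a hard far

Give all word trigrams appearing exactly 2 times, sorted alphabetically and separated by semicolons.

Trigram counts meeting the condition (exactly 2 times):
  bad by by: 2
  by by road: 2

bad by by; by by road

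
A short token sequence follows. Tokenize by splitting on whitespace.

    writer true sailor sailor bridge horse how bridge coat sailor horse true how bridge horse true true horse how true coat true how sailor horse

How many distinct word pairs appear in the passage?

18

25 tokens → 24 bigram windows in total.
Repeated bigrams (each contributes count−1 duplicates):
  bridge horse: 2
  horse how: 2
  horse true: 2
  how bridge: 2
  sailor horse: 2
  true how: 2
6 duplicate windows → 24 − 6 = 18 distinct.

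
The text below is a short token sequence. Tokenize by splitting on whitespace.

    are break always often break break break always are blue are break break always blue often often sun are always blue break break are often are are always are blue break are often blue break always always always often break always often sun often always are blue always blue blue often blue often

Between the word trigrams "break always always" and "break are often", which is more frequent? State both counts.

"break are often" (2 vs 1)

"break always always": 1 occurrence
"break are often": 2 occurrences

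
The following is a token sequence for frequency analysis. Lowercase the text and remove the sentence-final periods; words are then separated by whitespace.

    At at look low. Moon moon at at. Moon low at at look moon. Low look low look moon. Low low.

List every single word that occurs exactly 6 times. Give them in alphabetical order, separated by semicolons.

Unigram counts meeting the condition (exactly 6 times):
  at: 6
  low: 6

at; low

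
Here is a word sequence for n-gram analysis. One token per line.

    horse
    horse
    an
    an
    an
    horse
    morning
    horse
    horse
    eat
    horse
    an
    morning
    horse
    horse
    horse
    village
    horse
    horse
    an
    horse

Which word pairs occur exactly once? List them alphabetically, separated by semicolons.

Bigram counts meeting the condition (exactly once):
  an morning: 1
  eat horse: 1
  horse eat: 1
  horse morning: 1
  horse village: 1
  village horse: 1

an morning; eat horse; horse eat; horse morning; horse village; village horse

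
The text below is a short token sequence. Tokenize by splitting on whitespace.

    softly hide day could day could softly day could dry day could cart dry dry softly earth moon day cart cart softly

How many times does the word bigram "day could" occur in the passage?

Scanning the 21 overlapping bigram windows for "day could":
  position 3–4: day could
  position 5–6: day could
  position 8–9: day could
  position 11–12: day could

4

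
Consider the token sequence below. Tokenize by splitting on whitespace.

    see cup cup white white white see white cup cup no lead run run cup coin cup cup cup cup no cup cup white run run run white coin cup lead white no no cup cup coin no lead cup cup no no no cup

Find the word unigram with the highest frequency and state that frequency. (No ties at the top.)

Unigram frequencies (highest first):
  cup: 17
  no: 8
  white: 7
  run: 5
  lead: 3
  coin: 3
  … (1 more, each ≤ 2)

"cup", 17 times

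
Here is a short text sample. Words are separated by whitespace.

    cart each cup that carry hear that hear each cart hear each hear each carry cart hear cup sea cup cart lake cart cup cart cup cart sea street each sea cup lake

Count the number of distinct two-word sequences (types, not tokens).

25

33 tokens → 32 bigram windows in total.
Repeated bigrams (each contributes count−1 duplicates):
  cup cart: 3
  hear each: 3
  cart cup: 2
  cart hear: 2
  sea cup: 2
7 duplicate windows → 32 − 7 = 25 distinct.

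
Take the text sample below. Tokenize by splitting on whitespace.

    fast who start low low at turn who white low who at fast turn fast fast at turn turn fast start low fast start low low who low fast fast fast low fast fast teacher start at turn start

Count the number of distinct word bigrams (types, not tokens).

39 tokens → 38 bigram windows in total.
Repeated bigrams (each contributes count−1 duplicates):
  fast fast: 4
  at turn: 3
  low fast: 3
  start low: 3
  fast start: 2
  low low: 2
  low who: 2
  turn fast: 2
13 duplicate windows → 38 − 13 = 25 distinct.

25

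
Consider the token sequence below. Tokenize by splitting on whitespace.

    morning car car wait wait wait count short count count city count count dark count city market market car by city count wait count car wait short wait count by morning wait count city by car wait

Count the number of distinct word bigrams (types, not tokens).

26

37 tokens → 36 bigram windows in total.
Repeated bigrams (each contributes count−1 duplicates):
  wait count: 4
  car wait: 3
  count city: 3
  city count: 2
  count count: 2
  wait wait: 2
10 duplicate windows → 36 − 10 = 26 distinct.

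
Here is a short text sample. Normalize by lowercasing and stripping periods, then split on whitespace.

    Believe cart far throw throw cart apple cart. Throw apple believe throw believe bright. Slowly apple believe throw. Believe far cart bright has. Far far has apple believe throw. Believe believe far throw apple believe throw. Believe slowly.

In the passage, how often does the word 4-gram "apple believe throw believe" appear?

4

Scanning the 35 overlapping 4-gram windows for "apple believe throw believe":
  position 10–13: apple believe throw believe
  position 16–19: apple believe throw believe
  position 27–30: apple believe throw believe
  position 34–37: apple believe throw believe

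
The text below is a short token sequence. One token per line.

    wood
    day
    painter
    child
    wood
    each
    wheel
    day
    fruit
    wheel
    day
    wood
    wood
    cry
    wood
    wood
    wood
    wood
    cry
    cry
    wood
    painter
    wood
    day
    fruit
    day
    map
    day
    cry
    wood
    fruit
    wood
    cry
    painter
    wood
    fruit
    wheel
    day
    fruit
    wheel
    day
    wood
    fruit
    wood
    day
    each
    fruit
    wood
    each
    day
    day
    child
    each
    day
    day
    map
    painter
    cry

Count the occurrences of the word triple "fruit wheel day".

3

Scanning the 56 overlapping trigram windows for "fruit wheel day":
  position 9–11: fruit wheel day
  position 36–38: fruit wheel day
  position 39–41: fruit wheel day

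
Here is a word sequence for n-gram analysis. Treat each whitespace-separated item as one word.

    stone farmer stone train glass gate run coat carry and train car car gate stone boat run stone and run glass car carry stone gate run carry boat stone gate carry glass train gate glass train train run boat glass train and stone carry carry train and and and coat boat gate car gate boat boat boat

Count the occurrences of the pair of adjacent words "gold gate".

0

Scanning the 56 overlapping bigram windows for "gold gate":
  (none found)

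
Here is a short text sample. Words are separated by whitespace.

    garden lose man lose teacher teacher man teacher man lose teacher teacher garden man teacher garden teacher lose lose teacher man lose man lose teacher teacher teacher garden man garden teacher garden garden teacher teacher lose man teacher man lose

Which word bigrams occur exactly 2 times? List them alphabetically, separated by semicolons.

Bigram counts meeting the condition (exactly 2 times):
  garden man: 2
  teacher lose: 2

garden man; teacher lose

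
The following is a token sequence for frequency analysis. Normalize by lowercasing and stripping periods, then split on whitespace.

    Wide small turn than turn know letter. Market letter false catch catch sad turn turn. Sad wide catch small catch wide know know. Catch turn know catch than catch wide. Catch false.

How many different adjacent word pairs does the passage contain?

32 tokens → 31 bigram windows in total.
Repeated bigrams (each contributes count−1 duplicates):
  catch wide: 2
  know catch: 2
  turn know: 2
  wide catch: 2
4 duplicate windows → 31 − 4 = 27 distinct.

27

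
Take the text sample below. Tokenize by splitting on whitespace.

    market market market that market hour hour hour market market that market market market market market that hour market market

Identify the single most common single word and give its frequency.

"market", 13 times

Unigram frequencies (highest first):
  market: 13
  hour: 4
  that: 3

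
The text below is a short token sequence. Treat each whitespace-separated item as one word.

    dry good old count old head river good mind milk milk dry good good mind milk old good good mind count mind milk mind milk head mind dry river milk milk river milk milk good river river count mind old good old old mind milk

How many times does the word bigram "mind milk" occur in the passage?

Scanning the 44 overlapping bigram windows for "mind milk":
  position 9–10: mind milk
  position 15–16: mind milk
  position 22–23: mind milk
  position 24–25: mind milk
  position 44–45: mind milk

5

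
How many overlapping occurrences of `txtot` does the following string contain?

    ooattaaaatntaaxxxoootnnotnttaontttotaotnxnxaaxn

Sliding a length-5 window over the 47 characters (43 positions):
  (no match at any position)

0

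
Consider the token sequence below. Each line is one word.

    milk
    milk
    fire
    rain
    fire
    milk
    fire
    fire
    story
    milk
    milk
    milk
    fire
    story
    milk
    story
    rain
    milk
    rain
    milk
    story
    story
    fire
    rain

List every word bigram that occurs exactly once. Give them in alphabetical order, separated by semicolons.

fire fire; fire milk; milk rain; rain fire; story fire; story rain; story story

Bigram counts meeting the condition (exactly once):
  fire fire: 1
  fire milk: 1
  milk rain: 1
  rain fire: 1
  story fire: 1
  story rain: 1
  story story: 1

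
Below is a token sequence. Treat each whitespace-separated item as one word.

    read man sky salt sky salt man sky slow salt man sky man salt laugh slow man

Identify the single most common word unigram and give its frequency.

"man", 5 times

Unigram frequencies (highest first):
  man: 5
  sky: 4
  salt: 4
  slow: 2
  read: 1
  laugh: 1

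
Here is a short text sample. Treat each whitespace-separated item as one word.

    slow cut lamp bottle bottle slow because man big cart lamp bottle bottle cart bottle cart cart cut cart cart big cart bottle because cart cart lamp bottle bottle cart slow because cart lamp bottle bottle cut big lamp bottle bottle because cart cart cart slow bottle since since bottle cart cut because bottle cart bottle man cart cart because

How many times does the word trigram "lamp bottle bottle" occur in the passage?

Scanning the 58 overlapping trigram windows for "lamp bottle bottle":
  position 3–5: lamp bottle bottle
  position 11–13: lamp bottle bottle
  position 27–29: lamp bottle bottle
  position 34–36: lamp bottle bottle
  position 39–41: lamp bottle bottle

5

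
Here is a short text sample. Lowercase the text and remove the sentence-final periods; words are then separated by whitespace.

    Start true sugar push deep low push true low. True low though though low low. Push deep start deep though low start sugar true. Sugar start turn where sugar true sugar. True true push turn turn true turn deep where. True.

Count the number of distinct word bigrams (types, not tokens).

32

41 tokens → 40 bigram windows in total.
Repeated bigrams (each contributes count−1 duplicates):
  sugar true: 3
  true sugar: 3
  low push: 2
  push deep: 2
  though low: 2
  true low: 2
8 duplicate windows → 40 − 8 = 32 distinct.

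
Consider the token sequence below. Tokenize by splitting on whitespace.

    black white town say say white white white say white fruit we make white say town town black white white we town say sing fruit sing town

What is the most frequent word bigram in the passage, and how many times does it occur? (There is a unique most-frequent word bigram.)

"white white", 3 times

Bigram frequencies (highest first):
  white white: 3
  black white: 2
  town say: 2
  say white: 2
  white say: 2
  white town: 1
  … (14 more, each ≤ 1)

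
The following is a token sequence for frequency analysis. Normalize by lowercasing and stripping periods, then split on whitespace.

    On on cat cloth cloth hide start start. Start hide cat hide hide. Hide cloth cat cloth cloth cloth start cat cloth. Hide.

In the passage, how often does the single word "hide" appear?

Scanning the 23 tokens for "hide":
  position 6: hide
  position 10: hide
  position 12: hide
  position 13: hide
  position 14: hide
  position 23: hide

6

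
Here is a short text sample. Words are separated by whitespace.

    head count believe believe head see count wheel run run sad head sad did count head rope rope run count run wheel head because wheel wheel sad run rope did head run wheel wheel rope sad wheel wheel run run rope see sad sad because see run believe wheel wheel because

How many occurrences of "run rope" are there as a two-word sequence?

Scanning the 50 overlapping bigram windows for "run rope":
  position 28–29: run rope
  position 40–41: run rope

2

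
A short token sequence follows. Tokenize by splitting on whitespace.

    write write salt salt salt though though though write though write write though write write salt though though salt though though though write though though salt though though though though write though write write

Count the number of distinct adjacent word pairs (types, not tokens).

8

34 tokens → 33 bigram windows in total.
Repeated bigrams (each contributes count−1 duplicates):
  though though: 9
  though write: 6
  salt though: 4
  write though: 4
  write write: 4
  salt salt: 2
  though salt: 2
  write salt: 2
25 duplicate windows → 33 − 25 = 8 distinct.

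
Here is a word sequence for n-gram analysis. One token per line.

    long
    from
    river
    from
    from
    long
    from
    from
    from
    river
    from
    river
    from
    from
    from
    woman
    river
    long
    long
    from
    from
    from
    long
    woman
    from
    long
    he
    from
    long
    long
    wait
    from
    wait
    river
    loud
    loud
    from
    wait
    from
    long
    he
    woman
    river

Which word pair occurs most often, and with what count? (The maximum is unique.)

Bigram frequencies (highest first):
  from from: 7
  from long: 5
  long from: 3
  from river: 3
  river from: 3
  woman river: 2
  … (15 more, each ≤ 2)

"from from", 7 times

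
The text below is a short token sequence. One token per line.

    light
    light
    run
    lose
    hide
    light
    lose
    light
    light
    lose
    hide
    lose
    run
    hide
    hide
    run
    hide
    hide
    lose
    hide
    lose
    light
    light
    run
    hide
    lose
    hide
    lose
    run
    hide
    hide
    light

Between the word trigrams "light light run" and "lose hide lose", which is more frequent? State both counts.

"light light run": 2 occurrences
"lose hide lose": 3 occurrences

"lose hide lose" (3 vs 2)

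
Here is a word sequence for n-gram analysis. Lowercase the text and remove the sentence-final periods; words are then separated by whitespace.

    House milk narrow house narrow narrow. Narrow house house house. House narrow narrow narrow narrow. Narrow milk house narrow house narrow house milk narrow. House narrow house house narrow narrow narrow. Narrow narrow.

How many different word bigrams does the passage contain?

33 tokens → 32 bigram windows in total.
Repeated bigrams (each contributes count−1 duplicates):
  narrow narrow: 10
  house narrow: 6
  narrow house: 6
  house house: 4
  house milk: 2
  milk narrow: 2
24 duplicate windows → 32 − 24 = 8 distinct.

8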